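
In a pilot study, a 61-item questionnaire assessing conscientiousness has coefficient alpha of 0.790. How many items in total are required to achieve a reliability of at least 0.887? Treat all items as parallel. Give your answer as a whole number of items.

Rearranging the Spearman-Brown formula for n,
n = r_target (1 − r_old) / [ r_old (1 − r_target) ]
n = 0.887 × (1 − 0.790) / [ 0.790 × (1 − 0.887) ]
  = 0.186270 / 0.089270 = 2.0866
2.0866 × 61 = 127.28 → 128 items

128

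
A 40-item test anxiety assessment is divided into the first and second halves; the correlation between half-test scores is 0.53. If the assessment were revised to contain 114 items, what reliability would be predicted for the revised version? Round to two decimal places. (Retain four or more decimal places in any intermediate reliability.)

Spearman-Brown correction (n = 2): r_full = 2·0.53/(1 + 0.53) = 0.6928
Then adjust to 114 items: n = 114/40 = 2.8500
r_new = n·r_full / (1 + (n − 1)·r_full) = 1.9745 / 2.2817 ≈ 0.8654

0.87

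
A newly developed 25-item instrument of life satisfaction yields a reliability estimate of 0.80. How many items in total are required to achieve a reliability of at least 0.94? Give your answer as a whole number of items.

n = 0.94(1 − 0.80) / [0.80(1 − 0.94)]
n = 0.1880 / 0.0480 ≈ 3.9167
So the test needs 3.9167 × 25 ≈ 97.92 items; rounding up, 98.

98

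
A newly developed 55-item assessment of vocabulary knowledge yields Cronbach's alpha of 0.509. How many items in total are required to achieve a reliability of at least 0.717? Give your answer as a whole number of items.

135

Rearranging the Spearman-Brown formula for n,
n = r*(1 − r) / [ r (1 − r*) ]
n = [0.717 × 0.491] / [0.509 × 0.283]
n = 0.352047 / 0.144047 ≈ 2.4440
2.4440 × 55 = 134.42 → 135 items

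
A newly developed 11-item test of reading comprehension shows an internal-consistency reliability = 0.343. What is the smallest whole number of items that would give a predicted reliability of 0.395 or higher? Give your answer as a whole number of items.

n = [0.395 × 0.657] / [0.343 × 0.605]
n = 0.259515 / 0.207515 ≈ 1.2506
1.2506 × 11 = 13.76 → 14 items

14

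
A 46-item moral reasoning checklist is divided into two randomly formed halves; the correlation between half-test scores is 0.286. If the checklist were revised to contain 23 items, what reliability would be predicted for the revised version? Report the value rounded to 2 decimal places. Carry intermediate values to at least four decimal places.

Spearman-Brown correction (n = 2): r_full = 2·0.286/(1 + 0.286) = 0.4448
Length factor from 46 to 23 items: n = 23/46 = 0.5000
r_new = n·r_full / (1 + (n − 1)·r_full) = 0.2224 / 0.7776 ≈ 0.2860

0.29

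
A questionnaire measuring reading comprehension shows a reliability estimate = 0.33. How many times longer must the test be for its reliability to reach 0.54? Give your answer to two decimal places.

2.38

Invert Spearman-Brown to solve for n:
n = r*(1 − r) / [ r (1 − r*) ]
n = 0.54 × (1 − 0.33) / [ 0.33 × (1 − 0.54) ]
n = 0.3618 / 0.1518 ≈ 2.3834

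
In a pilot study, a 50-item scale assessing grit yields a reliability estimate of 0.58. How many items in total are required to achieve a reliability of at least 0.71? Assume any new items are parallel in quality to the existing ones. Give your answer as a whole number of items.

89

Spearman-Brown solved for the length factor n:
n = r_target (1 − r_old) / [ r_old (1 − r_target) ]
n = 0.71 × (1 − 0.58) / [ 0.58 × (1 − 0.71) ]
n = 0.2982 / 0.1682 ≈ 1.7729
1.7729 × 50 = 88.64 → 89 items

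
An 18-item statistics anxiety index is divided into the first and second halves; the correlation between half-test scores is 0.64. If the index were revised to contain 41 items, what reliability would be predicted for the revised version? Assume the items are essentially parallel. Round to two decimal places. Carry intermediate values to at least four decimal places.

Spearman-Brown correction (n = 2): r_full = 2·0.64/(1 + 0.64) = 0.7805
Then adjust to 41 items: n = 41/18 = 2.2778
r_new = n·r_full / (1 + (n − 1)·r_full) = 1.7778 / 1.9973 ≈ 0.8901

0.89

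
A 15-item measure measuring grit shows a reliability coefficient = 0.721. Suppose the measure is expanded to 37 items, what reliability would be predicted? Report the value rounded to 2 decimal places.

The new length is 37/15 = 2.4667 times the old.
Apply the Spearman-Brown prophecy formula, r' = nr / [1 + (n − 1)r]:
r_new = (2.4667 × 0.721) / (1 + (2.4667 − 1) × 0.721)
     = 1.7785 / 2.0575 = 0.8644

0.86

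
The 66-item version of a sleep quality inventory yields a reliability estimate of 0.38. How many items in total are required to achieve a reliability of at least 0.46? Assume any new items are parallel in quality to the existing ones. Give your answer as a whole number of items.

Invert Spearman-Brown to solve for n:
n = r_target (1 − r_old) / [ r_old (1 − r_target) ]
n = [0.46 × 0.62] / [0.38 × 0.54]
  = 0.2852 / 0.2052 = 1.3899
1.3899 × 66 = 91.73 → 92 items

92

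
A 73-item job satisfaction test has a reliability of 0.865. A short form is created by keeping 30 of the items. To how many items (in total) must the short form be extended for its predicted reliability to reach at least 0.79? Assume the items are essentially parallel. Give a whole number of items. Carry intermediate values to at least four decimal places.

Short-form reliability: n = 30/73 = 0.4110; r_30 = n·r/(1+(n−1)r) ≈ 0.7248
Length factor from the short form to reach 0.79: n' = 0.79(1 − 0.7248) / [0.7248(1 − 0.79)] ≈ 1.4284
Items = 1.4284 × 30 ≈ 42.85 → 43

43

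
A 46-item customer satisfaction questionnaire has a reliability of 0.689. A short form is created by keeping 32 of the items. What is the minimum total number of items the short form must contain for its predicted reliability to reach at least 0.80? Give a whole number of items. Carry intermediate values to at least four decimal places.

Short-form reliability: n = 32/46 = 0.6957; r_32 = n·r/(1+(n−1)r) ≈ 0.6065
Length factor from the short form to reach 0.80: n' = 0.80(1 − 0.6065) / [0.6065(1 − 0.80)] ≈ 2.5952
Total items = 2.5952 × 32 = 83.05, rounded up to 84.

84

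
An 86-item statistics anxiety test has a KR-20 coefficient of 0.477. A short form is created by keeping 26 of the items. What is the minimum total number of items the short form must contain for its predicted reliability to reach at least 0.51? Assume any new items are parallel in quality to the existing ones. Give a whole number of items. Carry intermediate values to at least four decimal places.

Short-form reliability: n = 26/86 = 0.3023; r_26 = n·r/(1+(n−1)r) ≈ 0.2161
Length factor from the short form to reach 0.51: n' = 0.51(1 − 0.2161) / [0.2161(1 − 0.51)] ≈ 3.7755
Items = 3.7755 × 26 ≈ 98.16 → 99

99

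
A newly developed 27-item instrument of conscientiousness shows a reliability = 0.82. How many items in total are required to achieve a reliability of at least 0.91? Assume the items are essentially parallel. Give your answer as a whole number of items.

n = [0.91 × 0.18] / [0.82 × 0.09]
  = 0.1638 / 0.0738 = 2.2195
Items needed = n × 27 = 2.2195 × 27 ≈ 59.93 → round up to 60

60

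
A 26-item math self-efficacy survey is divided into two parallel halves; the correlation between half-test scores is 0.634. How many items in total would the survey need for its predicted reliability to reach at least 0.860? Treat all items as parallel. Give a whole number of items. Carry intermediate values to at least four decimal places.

r_full = 2(0.634)/(1 + 0.634) = 0.7760
Solve Spearman-Brown for n: n = 0.860(1 − 0.7760) / [0.7760(1 − 0.860)] = 1.7732
Items = 1.7732 × 26 ≈ 46.10 → 47

47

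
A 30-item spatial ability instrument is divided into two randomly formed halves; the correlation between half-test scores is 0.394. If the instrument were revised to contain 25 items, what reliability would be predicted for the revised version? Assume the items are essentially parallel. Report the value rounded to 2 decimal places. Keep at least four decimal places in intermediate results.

0.52

Spearman-Brown correction (n = 2): r_full = 2·0.394/(1 + 0.394) = 0.5653
Then adjust to 25 items: n = 25/30 = 0.8333
r_new = n·r_full / (1 + (n − 1)·r_full) = 0.4711 / 0.9058 ≈ 0.5201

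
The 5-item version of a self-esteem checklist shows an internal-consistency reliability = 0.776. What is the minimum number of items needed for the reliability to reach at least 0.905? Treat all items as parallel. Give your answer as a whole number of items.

Spearman-Brown solved for the length factor n:
n = r_target (1 − r_old) / [ r_old (1 − r_target) ]
n = [0.905 × 0.224] / [0.776 × 0.095]
  = 0.202720 / 0.073720 = 2.7499
Items needed = n × 5 = 2.7499 × 5 ≈ 13.75 → round up to 14

14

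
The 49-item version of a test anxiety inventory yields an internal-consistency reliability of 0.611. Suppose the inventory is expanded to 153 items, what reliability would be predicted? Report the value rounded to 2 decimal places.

n = 153/49 = 3.1224
Spearman-Brown: r_new = n·r / (1 + (n − 1)·r)
r_new = (3.1224 × 0.611) / (1 + (3.1224 − 1) × 0.611)
r_new = 1.9078 / 2.2968 ≈ 0.8306

0.83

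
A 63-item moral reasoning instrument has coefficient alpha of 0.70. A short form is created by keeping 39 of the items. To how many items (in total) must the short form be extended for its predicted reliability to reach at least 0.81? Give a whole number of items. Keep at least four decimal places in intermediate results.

116

Short-form reliability: n = 39/63 = 0.6190; r_39 = n·r/(1+(n−1)r) ≈ 0.5909
Length factor from the short form to reach 0.81: n' = 0.81(1 − 0.5909) / [0.5909(1 − 0.81)] ≈ 2.9515
Items = 2.9515 × 39 ≈ 115.11 → 116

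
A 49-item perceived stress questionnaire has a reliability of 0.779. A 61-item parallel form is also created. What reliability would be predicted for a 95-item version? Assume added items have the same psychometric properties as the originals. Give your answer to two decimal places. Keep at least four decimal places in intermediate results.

0.87

Only the ratio of lengths matters: n = 95/49 = 1.9388
r_{95} = n·r / (1 + (n − 1)·r) = 1.5103 / 1.7313 ≈ 0.8724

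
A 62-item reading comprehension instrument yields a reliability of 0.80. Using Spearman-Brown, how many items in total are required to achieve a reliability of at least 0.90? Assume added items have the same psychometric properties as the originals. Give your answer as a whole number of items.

n = 0.90 × (1 − 0.80) / [ 0.80 × (1 − 0.90) ]
n = 0.1800 / 0.0800 ≈ 2.2500
2.2500 × 62 = 139.50 → 140 items

140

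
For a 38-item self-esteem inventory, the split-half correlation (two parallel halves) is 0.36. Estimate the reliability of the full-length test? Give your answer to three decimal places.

0.529

The full test is twice the length of either half (n = 2).
r_full = 2(0.36) / (1 + 0.36)
r_full = 0.7200 / 1.3600 ≈ 0.5294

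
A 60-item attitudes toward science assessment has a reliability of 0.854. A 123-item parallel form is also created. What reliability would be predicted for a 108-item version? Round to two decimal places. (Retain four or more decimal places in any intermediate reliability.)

The 123-item form is not needed; work directly from the 60-item form with n = 108/60 = 1.8000.
r_{108} = n·r / (1 + (n − 1)·r) = 1.5372 / 1.6832 ≈ 0.9133

0.91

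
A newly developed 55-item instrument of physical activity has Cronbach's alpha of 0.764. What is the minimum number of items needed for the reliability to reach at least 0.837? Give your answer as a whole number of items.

n = [0.837 × 0.236] / [0.764 × 0.163]
  = 0.197532 / 0.124532 = 1.5862
So the test needs 1.5862 × 55 ≈ 87.24 items; rounding up, 88.

88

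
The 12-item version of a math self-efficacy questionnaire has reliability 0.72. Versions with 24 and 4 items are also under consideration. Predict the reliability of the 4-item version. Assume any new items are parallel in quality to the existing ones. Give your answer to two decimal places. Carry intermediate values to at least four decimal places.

Only the ratio of lengths matters: n = 4/12 = 0.3333
r_{4} = n·r / (1 + (n − 1)·r) = 0.2400 / 0.5200 ≈ 0.4615

0.46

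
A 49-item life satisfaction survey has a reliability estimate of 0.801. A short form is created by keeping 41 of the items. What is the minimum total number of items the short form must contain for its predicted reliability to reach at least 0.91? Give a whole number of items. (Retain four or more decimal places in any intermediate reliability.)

First, r for the 41-item form: n = 41/49 = 0.8367, so r_41 = 0.8367·0.801/(1 + (0.8367 − 1)·0.801) = 0.7711
Then solve for n' with r_old = 0.7711, r_target = 0.91: n' = 0.91(1 − 0.7711)/[0.7711(1 − 0.91)] = 3.0015
Items = 3.0015 × 41 ≈ 123.06 → 124

124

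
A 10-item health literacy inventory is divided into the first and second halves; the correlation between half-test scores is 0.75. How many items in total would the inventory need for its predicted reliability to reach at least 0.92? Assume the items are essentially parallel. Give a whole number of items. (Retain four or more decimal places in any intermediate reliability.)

Corrected full-test reliability: r_full = 2 × 0.75 / (1 + 0.75) ≈ 0.8571
Solve Spearman-Brown for n: n = 0.92(1 − 0.8571) / [0.8571(1 − 0.92)] = 1.9173
Items = 1.9173 × 10 ≈ 19.17 → 20

20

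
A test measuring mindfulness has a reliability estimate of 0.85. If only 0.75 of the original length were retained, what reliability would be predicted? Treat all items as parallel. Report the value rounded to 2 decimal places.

By Spearman-Brown, r_new = n r / (1 + (n − 1) r).
r_new = (0.75 × 0.85) / (1 + (0.75 − 1) × 0.85)
r_new = 0.6375 / 0.7875 ≈ 0.8095

0.81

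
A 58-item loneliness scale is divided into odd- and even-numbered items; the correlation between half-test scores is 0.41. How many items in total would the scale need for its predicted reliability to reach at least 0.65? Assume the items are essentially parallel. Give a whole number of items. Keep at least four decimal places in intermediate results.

Corrected full-test reliability: r_full = 2 × 0.41 / (1 + 0.41) ≈ 0.5816
n = r_tgt(1 − r_full) / [r_full(1 − r_tgt)] = 0.65 × 0.4184 / (0.5816 × 0.35) ≈ 1.3360
Required items = 1.3360 × 58 = 77.49, so 78 items.

78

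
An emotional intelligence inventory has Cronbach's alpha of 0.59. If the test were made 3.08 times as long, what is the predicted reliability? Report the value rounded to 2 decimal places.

Spearman-Brown: r_new = n·r / (1 + (n − 1)·r)
r_new = 3.08·0.59 / [1 + (3.08 − 1)·0.59]
r_new = 1.8172 / 2.2272 ≈ 0.8159

0.82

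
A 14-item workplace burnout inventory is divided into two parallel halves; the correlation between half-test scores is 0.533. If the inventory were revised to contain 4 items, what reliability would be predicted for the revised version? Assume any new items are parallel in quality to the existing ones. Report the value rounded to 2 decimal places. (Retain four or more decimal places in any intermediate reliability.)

Full-test reliability from the split-half r: r_full = 2(0.533)/(1 + 0.533) = 0.6954
Length factor from 14 to 4 items: n = 4/14 = 0.2857
r_new = n·r_full / (1 + (n − 1)·r_full) = 0.1987 / 0.5033 ≈ 0.3948

0.39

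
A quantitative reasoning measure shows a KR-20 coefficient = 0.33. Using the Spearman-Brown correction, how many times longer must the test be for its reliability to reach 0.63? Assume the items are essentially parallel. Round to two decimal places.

3.46

n = 0.63 × (1 − 0.33) / [ 0.33 × (1 − 0.63) ]
  = 0.4221 / 0.1221 = 3.4570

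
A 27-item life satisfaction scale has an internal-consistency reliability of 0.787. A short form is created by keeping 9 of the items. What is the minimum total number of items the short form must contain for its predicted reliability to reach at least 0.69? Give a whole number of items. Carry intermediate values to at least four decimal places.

17

First, r for the 9-item form: n = 9/27 = 0.3333, so r_9 = 0.3333·0.787/(1 + (0.3333 − 1)·0.787) = 0.5519
Length factor from the short form to reach 0.69: n' = 0.69(1 − 0.5519) / [0.5519(1 − 0.69)] ≈ 1.8072
Total items = 1.8072 × 9 = 16.26, rounded up to 17.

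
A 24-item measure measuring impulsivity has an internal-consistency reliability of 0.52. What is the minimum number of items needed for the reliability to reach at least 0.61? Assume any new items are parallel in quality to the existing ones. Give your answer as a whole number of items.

35

Invert Spearman-Brown to solve for n:
n = r_target (1 − r_old) / [ r_old (1 − r_target) ]
n = 0.61(1 − 0.52) / [0.52(1 − 0.61)]
n = 0.2928 / 0.2028 ≈ 1.4438
So the test needs 1.4438 × 24 ≈ 34.65 items; rounding up, 35.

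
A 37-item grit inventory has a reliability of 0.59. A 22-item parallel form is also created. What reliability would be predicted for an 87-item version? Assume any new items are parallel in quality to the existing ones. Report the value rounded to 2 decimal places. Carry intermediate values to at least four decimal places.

0.77

The 22-item form is not needed; work directly from the 37-item form with n = 87/37 = 2.3514.
r_{87} = n·r / (1 + (n − 1)·r) = 1.3873 / 1.7973 ≈ 0.7719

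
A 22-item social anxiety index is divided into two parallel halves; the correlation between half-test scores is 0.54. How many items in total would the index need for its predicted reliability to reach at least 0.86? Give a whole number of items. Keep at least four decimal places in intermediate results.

58

r_full = 2(0.54)/(1 + 0.54) = 0.7013
Solve Spearman-Brown for n: n = 0.86(1 − 0.7013) / [0.7013(1 − 0.86)] = 2.6164
Items = 2.6164 × 22 ≈ 57.56 → 58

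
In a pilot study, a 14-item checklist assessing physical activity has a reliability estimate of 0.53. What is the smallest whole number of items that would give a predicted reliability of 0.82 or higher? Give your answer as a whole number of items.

Rearranging the Spearman-Brown formula for n,
n = r*(1 − r) / [ r (1 − r*) ]
n = [0.82 × 0.47] / [0.53 × 0.18]
  = 0.3854 / 0.0954 = 4.0398
Items needed = n × 14 = 4.0398 × 14 ≈ 56.56 → round up to 57

57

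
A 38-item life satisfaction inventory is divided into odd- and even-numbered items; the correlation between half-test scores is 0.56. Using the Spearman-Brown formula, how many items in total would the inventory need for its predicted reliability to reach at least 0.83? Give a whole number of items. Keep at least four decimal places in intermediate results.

Corrected full-test reliability: r_full = 2 × 0.56 / (1 + 0.56) ≈ 0.7179
Solve Spearman-Brown for n: n = 0.83(1 − 0.7179) / [0.7179(1 − 0.83)] = 1.9185
Required items = 1.9185 × 38 = 72.90, so 73 items.

73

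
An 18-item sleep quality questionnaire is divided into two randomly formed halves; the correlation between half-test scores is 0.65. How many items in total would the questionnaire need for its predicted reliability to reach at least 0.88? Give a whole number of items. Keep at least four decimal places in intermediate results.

r_full = 2(0.65)/(1 + 0.65) = 0.7879
Solve Spearman-Brown for n: n = 0.88(1 − 0.7879) / [0.7879(1 − 0.88)] = 1.9741
Items = 1.9741 × 18 ≈ 35.53 → 36

36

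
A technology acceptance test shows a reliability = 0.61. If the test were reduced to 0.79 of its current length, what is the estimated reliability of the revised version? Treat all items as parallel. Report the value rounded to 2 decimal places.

By Spearman-Brown, r_new = n r / (1 + (n − 1) r).
r_new = 0.79·0.61 / [1 + (0.79 − 1)·0.61]
     = 0.4819 / 0.8719 = 0.5527

0.55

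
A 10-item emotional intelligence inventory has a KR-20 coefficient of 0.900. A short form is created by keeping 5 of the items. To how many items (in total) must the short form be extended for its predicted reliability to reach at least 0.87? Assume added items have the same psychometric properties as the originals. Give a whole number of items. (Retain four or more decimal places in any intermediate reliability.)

8

First, r for the 5-item form: n = 5/10 = 0.5000, so r_5 = 0.5000·0.900/(1 + (0.5000 − 1)·0.900) = 0.8182
Length factor from the short form to reach 0.87: n' = 0.87(1 − 0.8182) / [0.8182(1 − 0.87)] ≈ 1.4870
Total items = 1.4870 × 5 = 7.44, rounded up to 8.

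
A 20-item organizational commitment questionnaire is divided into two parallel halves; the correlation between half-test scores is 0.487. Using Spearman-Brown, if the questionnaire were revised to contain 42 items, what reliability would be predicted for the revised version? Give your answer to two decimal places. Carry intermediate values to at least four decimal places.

Full-test reliability from the split-half r: r_full = 2(0.487)/(1 + 0.487) = 0.6550
Then adjust to 42 items: n = 42/20 = 2.1000
r_new = n·r_full / (1 + (n − 1)·r_full) = 1.3755 / 1.7205 ≈ 0.7995

0.80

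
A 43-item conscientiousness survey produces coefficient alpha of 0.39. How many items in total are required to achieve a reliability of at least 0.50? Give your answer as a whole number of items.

n = [0.50 × 0.61] / [0.39 × 0.50]
  = 0.3050 / 0.1950 = 1.5641
1.5641 × 43 = 67.26 → 68 items

68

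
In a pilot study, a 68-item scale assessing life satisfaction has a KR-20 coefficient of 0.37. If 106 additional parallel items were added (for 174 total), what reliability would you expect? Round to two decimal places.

0.60

Length ratio n = 174/68 = 2.5588
Spearman-Brown: r_new = n·r / (1 + (n − 1)·r)
r_new = (2.5588 × 0.37) / (1 + (2.5588 − 1) × 0.37)
     = 0.9468 / 1.5768 = 0.6005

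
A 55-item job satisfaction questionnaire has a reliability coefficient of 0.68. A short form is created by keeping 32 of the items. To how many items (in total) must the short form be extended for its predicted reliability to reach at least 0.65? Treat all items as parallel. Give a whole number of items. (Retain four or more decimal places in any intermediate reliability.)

49

First, r for the 32-item form: n = 32/55 = 0.5818, so r_32 = 0.5818·0.68/(1 + (0.5818 − 1)·0.68) = 0.5528
Then solve for n' with r_old = 0.5528, r_target = 0.65: n' = 0.65(1 − 0.5528)/[0.5528(1 − 0.65)] = 1.5024
Total items = 1.5024 × 32 = 48.08, rounded up to 49.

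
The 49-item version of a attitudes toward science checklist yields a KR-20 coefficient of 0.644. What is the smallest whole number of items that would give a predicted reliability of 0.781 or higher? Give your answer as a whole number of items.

Spearman-Brown solved for the length factor n:
n = r*(1 − r) / [ r (1 − r*) ]
n = [0.781 × 0.356] / [0.644 × 0.219]
  = 0.278036 / 0.141036 = 1.9714
Items needed = n × 49 = 1.9714 × 49 ≈ 96.60 → round up to 97

97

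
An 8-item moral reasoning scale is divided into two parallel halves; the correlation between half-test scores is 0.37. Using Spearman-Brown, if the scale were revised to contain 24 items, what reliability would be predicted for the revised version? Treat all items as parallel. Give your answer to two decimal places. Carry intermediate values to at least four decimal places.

0.78

Spearman-Brown correction (n = 2): r_full = 2·0.37/(1 + 0.37) = 0.5401
Length factor from 8 to 24 items: n = 24/8 = 3.0000
r_new = n·r_full / (1 + (n − 1)·r_full) = 1.6203 / 2.0802 ≈ 0.7789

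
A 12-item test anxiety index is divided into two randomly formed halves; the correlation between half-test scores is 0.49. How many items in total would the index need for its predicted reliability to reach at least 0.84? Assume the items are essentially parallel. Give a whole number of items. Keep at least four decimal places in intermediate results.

r_full = 2(0.49)/(1 + 0.49) = 0.6577
Solve Spearman-Brown for n: n = 0.84(1 − 0.6577) / [0.6577(1 − 0.84)] = 2.7324
Items = 2.7324 × 12 ≈ 32.79 → 33

33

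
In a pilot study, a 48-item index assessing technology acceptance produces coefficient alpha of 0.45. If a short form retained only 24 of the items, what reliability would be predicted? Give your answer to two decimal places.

0.29

The new length is 24/48 = 0.5 times the old.
Spearman-Brown: r_new = n·r / (1 + (n − 1)·r)
r_new = (0.5 × 0.45) / (1 + (0.5 − 1) × 0.45)
     = 0.2250 / 0.7750 = 0.2903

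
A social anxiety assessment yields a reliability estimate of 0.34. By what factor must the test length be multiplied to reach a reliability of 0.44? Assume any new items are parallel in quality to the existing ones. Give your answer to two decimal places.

Invert Spearman-Brown to solve for n:
n = r*(1 − r) / [ r (1 − r*) ]
n = 0.44 × (1 − 0.34) / [ 0.34 × (1 − 0.44) ]
  = 0.2904 / 0.1904 = 1.5252

1.53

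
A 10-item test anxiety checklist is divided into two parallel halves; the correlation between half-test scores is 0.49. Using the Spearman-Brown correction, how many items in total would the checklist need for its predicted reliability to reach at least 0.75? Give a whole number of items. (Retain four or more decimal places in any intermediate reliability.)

r_full = 2(0.49)/(1 + 0.49) = 0.6577
Solve Spearman-Brown for n: n = 0.75(1 − 0.6577) / [0.6577(1 − 0.75)] = 1.5614
Items = 1.5614 × 10 ≈ 15.61 → 16

16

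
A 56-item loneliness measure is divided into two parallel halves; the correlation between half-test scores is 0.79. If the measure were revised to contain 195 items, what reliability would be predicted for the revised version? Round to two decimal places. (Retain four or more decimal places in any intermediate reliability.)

Full-test reliability from the split-half r: r_full = 2(0.79)/(1 + 0.79) = 0.8827
Then adjust to 195 items: n = 195/56 = 3.4821
r_new = n·r_full / (1 + (n − 1)·r_full) = 3.0736 / 3.1909 ≈ 0.9632

0.96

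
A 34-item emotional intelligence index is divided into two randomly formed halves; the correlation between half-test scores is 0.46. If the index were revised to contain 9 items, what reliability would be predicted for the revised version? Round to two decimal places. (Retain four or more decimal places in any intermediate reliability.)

0.31

First correct the split-half correlation to full-test reliability: r_full = 2 × 0.46 / (1 + 0.46) ≈ 0.6301
Length factor from 34 to 9 items: n = 9/34 = 0.2647
r_new = n·r_full / (1 + (n − 1)·r_full) = 0.1668 / 0.5367 ≈ 0.3108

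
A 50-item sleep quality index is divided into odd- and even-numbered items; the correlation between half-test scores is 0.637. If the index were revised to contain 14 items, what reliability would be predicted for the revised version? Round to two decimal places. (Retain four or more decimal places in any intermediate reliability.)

0.50

First correct the split-half correlation to full-test reliability: r_full = 2 × 0.637 / (1 + 0.637) ≈ 0.7783
Length factor from 50 to 14 items: n = 14/50 = 0.2800
r_new = n·r_full / (1 + (n − 1)·r_full) = 0.2179 / 0.4396 ≈ 0.4957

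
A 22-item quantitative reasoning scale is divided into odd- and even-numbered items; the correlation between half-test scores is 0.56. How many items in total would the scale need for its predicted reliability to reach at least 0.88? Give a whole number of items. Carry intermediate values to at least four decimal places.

64

r_full = 2(0.56)/(1 + 0.56) = 0.7179
Solve Spearman-Brown for n: n = 0.88(1 − 0.7179) / [0.7179(1 − 0.88)] = 2.8816
Required items = 2.8816 × 22 = 63.40, so 64 items.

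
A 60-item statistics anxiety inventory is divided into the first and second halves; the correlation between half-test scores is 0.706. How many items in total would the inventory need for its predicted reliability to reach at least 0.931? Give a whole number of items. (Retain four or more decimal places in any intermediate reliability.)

169

r_full = 2(0.706)/(1 + 0.706) = 0.8277
n = r_tgt(1 − r_full) / [r_full(1 − r_tgt)] = 0.931 × 0.1723 / (0.8277 × 0.069) ≈ 2.8087
Items = 2.8087 × 60 ≈ 168.52 → 169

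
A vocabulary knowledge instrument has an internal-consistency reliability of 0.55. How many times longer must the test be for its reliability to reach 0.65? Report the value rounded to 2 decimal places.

Rearranging the Spearman-Brown formula for n,
n = r*(1 − r) / [ r (1 − r*) ]
n = 0.65(1 − 0.55) / [0.55(1 − 0.65)]
n = 0.2925 / 0.1925 ≈ 1.5195

1.52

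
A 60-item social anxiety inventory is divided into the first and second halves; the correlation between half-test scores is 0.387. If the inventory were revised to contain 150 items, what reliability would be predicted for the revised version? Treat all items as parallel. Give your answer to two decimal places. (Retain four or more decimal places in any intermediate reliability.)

0.76

Spearman-Brown correction (n = 2): r_full = 2·0.387/(1 + 0.387) = 0.5580
Then adjust to 150 items: n = 150/60 = 2.5000
r_new = n·r_full / (1 + (n − 1)·r_full) = 1.3950 / 1.8370 ≈ 0.7594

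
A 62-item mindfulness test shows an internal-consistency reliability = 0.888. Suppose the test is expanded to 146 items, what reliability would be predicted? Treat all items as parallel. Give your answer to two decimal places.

Length ratio n = 146/62 = 2.3548
r_new = (2.3548 × 0.888) / (1 + (2.3548 − 1) × 0.888)
     = 2.0911 / 2.2031 = 0.9492

0.95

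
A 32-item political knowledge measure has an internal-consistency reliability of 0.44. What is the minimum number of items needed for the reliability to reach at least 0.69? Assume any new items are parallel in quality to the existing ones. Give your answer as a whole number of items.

91

n = [0.69 × 0.56] / [0.44 × 0.31]
  = 0.3864 / 0.1364 = 2.8328
So the test needs 2.8328 × 32 ≈ 90.65 items; rounding up, 91.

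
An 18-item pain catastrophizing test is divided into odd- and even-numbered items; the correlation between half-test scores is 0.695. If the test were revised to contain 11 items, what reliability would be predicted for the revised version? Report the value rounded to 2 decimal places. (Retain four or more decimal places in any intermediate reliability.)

First correct the split-half correlation to full-test reliability: r_full = 2 × 0.695 / (1 + 0.695) ≈ 0.8201
Then adjust to 11 items: n = 11/18 = 0.6111
r_new = n·r_full / (1 + (n − 1)·r_full) = 0.5012 / 0.6811 ≈ 0.7359

0.74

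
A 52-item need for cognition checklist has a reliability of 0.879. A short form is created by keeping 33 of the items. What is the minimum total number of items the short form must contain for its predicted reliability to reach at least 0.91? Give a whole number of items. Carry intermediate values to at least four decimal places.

Short-form reliability: n = 33/52 = 0.6346; r_33 = n·r/(1+(n−1)r) ≈ 0.8217
Length factor from the short form to reach 0.91: n' = 0.91(1 − 0.8217) / [0.8217(1 − 0.91)] ≈ 2.1940
Items = 2.1940 × 33 ≈ 72.40 → 73

73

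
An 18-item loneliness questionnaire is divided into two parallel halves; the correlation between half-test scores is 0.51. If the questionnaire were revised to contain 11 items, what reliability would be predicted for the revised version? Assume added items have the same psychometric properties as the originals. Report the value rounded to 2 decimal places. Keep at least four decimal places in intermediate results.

Spearman-Brown correction (n = 2): r_full = 2·0.51/(1 + 0.51) = 0.6755
Length factor from 18 to 11 items: n = 11/18 = 0.6111
r_new = n·r_full / (1 + (n − 1)·r_full) = 0.4128 / 0.7373 ≈ 0.5599

0.56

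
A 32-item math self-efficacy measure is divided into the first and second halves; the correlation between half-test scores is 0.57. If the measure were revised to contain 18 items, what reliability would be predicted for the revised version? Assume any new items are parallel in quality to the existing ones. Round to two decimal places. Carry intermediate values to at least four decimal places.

Spearman-Brown correction (n = 2): r_full = 2·0.57/(1 + 0.57) = 0.7261
Length factor from 32 to 18 items: n = 18/32 = 0.5625
r_new = n·r_full / (1 + (n − 1)·r_full) = 0.4084 / 0.6823 ≈ 0.5986

0.60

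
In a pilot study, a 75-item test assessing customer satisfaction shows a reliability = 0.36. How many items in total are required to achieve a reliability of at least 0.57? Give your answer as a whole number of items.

177

Rearranging the Spearman-Brown formula for n,
n = r*(1 − r) / [ r (1 − r*) ]
n = [0.57 × 0.64] / [0.36 × 0.43]
n = 0.3648 / 0.1548 ≈ 2.3566
2.3566 × 75 = 176.74 → 177 items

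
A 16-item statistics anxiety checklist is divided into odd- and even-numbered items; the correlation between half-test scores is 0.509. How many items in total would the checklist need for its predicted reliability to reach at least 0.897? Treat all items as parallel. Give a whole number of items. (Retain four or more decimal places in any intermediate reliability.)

r_full = 2(0.509)/(1 + 0.509) = 0.6746
Solve Spearman-Brown for n: n = 0.897(1 − 0.6746) / [0.6746(1 − 0.897)] = 4.2007
Required items = 4.2007 × 16 = 67.21, so 68 items.

68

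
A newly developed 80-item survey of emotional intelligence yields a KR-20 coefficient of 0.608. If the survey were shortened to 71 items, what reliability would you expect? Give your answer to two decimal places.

The new length is 71/80 = 0.8875 times the old.
Spearman-Brown: r_new = n·r / (1 + (n − 1)·r)
r_new = 0.8875·0.608 / [1 + (0.8875 − 1)·0.608]
     = 0.5396 / 0.9316 = 0.5792

0.58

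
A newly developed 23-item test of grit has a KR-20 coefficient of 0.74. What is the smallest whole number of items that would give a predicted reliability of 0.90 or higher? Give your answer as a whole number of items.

73

n = [0.90 × 0.26] / [0.74 × 0.10]
n = 0.2340 / 0.0740 ≈ 3.1622
3.1622 × 23 = 72.73 → 73 items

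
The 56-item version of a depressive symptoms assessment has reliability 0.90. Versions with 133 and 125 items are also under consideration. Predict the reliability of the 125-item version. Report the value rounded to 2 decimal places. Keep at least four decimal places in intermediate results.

0.95

The 133-item form is not needed; work directly from the 56-item form with n = 125/56 = 2.2321.
r_{125} = n·r / (1 + (n − 1)·r) = 2.0089 / 2.1089 ≈ 0.9526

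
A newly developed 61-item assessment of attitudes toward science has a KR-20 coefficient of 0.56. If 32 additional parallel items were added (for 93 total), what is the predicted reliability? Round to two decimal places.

0.66

Length ratio n = 93/61 = 1.5246
r_new = 1.5246·0.56 / [1 + (1.5246 − 1)·0.56]
     = 0.8538 / 1.2938 = 0.6599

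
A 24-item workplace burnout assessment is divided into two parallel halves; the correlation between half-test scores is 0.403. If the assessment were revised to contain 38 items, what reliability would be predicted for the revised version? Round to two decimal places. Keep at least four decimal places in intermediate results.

First correct the split-half correlation to full-test reliability: r_full = 2 × 0.403 / (1 + 0.403) ≈ 0.5745
Then adjust to 38 items: n = 38/24 = 1.5833
r_new = n·r_full / (1 + (n − 1)·r_full) = 0.9096 / 1.3351 ≈ 0.6813

0.68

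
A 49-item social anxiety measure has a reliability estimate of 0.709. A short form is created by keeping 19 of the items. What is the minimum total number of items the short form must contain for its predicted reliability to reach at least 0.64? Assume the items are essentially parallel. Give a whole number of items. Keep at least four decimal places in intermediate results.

36

Short-form reliability: n = 19/49 = 0.3878; r_19 = n·r/(1+(n−1)r) ≈ 0.4858
Then solve for n' with r_old = 0.4858, r_target = 0.64: n' = 0.64(1 − 0.4858)/[0.4858(1 − 0.64)] = 1.8817
Items = 1.8817 × 19 ≈ 35.75 → 36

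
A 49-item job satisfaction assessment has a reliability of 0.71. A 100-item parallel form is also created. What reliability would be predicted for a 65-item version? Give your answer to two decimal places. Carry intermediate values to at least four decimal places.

0.76

The 100-item form is not needed; work directly from the 49-item form with n = 65/49 = 1.3265.
r_{65} = n·r / (1 + (n − 1)·r) = 0.9418 / 1.2318 ≈ 0.7646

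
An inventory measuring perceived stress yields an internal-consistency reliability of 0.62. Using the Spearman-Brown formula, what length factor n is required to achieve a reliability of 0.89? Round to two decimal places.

4.96

n = 0.89 × (1 − 0.62) / [ 0.62 × (1 − 0.89) ]
n = 0.3382 / 0.0682 ≈ 4.9589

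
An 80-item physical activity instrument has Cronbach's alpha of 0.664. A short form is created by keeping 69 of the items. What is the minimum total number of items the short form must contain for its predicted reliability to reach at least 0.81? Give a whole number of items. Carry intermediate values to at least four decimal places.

173

First, r for the 69-item form: n = 69/80 = 0.8625, so r_69 = 0.8625·0.664/(1 + (0.8625 − 1)·0.664) = 0.6302
Then solve for n' with r_old = 0.6302, r_target = 0.81: n' = 0.81(1 − 0.6302)/[0.6302(1 − 0.81)] = 2.5016
Items = 2.5016 × 69 ≈ 172.61 → 173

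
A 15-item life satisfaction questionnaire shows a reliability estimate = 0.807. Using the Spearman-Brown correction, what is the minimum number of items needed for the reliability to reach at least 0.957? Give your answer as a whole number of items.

80

n = 0.957 × (1 − 0.807) / [ 0.807 × (1 − 0.957) ]
  = 0.184701 / 0.034701 = 5.3226
So the test needs 5.3226 × 15 ≈ 79.84 items; rounding up, 80.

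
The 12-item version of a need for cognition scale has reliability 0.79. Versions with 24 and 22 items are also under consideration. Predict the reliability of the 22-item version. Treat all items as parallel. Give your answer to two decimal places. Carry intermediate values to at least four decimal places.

Only the ratio of lengths matters: n = 22/12 = 1.8333
r_{22} = n·r / (1 + (n − 1)·r) = 1.4483 / 1.6583 ≈ 0.8734

0.87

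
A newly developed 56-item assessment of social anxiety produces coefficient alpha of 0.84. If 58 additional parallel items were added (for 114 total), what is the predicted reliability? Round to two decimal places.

0.91

The new length is 114/56 = 2.0357 times the old.
By Spearman-Brown, r_new = n r / (1 + (n − 1) r).
r_new = 2.0357·0.84 / [1 + (2.0357 − 1)·0.84]
     = 1.7100 / 1.8700 = 0.9144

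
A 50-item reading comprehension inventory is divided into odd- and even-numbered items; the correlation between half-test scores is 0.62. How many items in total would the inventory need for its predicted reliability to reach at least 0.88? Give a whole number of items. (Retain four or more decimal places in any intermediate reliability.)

Corrected full-test reliability: r_full = 2 × 0.62 / (1 + 0.62) ≈ 0.7654
Solve Spearman-Brown for n: n = 0.88(1 − 0.7654) / [0.7654(1 − 0.88)] = 2.2477
Required items = 2.2477 × 50 = 112.39, so 113 items.

113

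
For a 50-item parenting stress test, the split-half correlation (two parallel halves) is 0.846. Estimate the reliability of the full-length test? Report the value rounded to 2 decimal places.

Each half is half the length of the full test, so the full test is n = 2 times a half.
r_full = 2(0.846) / (1 + 0.846)
       = 1.6920 / 1.8460 = 0.9166

0.92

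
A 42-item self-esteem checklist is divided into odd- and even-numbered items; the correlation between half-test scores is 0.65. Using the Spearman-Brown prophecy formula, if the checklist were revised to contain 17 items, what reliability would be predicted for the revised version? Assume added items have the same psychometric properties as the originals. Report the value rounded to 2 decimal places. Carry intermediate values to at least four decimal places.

First correct the split-half correlation to full-test reliability: r_full = 2 × 0.65 / (1 + 0.65) ≈ 0.7879
Then adjust to 17 items: n = 17/42 = 0.4048
r_new = n·r_full / (1 + (n − 1)·r_full) = 0.3189 / 0.5310 ≈ 0.6006

0.60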